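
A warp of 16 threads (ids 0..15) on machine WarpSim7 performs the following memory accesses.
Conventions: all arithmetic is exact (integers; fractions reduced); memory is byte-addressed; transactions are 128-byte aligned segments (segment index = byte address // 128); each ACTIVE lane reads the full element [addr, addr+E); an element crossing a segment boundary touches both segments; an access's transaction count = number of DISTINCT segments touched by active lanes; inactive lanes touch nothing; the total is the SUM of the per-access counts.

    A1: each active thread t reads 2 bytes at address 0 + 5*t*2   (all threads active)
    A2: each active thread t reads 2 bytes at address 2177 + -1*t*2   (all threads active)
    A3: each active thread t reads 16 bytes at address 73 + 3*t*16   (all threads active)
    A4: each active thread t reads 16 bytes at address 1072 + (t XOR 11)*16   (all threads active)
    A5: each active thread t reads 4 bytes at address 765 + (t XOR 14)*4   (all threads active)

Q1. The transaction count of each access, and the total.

A1: 2 transactions
A2: 2 transactions
A3: 7 transactions
A4: 3 transactions
A5: 2 transactions

Answer: 2,2,7,3,2; total 16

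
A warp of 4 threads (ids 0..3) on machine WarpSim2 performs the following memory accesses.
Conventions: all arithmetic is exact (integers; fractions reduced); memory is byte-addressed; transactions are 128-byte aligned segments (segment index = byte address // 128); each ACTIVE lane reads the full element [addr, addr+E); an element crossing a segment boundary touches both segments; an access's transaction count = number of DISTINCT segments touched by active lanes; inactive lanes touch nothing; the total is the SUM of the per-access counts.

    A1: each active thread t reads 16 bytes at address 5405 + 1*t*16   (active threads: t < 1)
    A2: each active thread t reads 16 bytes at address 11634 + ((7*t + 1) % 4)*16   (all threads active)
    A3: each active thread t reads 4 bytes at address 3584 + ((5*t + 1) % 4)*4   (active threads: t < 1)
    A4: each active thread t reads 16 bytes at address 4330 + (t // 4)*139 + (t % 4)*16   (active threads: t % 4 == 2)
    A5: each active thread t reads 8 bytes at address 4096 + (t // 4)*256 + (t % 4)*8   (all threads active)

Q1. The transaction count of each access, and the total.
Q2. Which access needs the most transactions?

A1: 1 transaction
A2: 2 transactions
A3: 1 transaction
A4: 1 transaction
A5: 1 transaction

Answer: 1,2,1,1,1; total 6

Answer: A2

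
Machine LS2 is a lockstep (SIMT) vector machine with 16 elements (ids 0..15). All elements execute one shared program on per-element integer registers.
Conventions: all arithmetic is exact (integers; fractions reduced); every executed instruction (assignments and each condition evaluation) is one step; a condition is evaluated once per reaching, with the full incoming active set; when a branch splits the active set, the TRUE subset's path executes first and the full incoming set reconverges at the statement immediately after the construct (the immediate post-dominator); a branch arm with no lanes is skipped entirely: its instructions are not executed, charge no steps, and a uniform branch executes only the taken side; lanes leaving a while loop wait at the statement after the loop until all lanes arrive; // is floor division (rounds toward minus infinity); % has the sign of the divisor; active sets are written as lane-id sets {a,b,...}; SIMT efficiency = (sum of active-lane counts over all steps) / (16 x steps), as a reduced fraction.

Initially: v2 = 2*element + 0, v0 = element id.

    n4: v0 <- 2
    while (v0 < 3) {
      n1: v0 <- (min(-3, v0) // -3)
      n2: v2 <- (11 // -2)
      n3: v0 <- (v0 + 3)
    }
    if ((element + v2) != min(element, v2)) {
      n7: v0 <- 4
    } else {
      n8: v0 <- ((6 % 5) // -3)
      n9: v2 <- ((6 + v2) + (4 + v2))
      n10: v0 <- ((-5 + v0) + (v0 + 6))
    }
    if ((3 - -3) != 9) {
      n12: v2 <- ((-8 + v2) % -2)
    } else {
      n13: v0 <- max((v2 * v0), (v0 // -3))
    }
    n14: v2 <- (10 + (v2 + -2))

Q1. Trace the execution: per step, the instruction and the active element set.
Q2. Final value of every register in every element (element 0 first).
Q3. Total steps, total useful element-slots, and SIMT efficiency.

step 0: v0 <- 2                      {0,1,2,3,4,5,6,7,8,9,10,11,12,13,14,15}
step 1: eval (v0 < 3)                {0,1,2,3,4,5,6,7,8,9,10,11,12,13,14,15}
step 2: v0 <- (min(-3, v0) // -3)    {0,1,2,3,4,5,6,7,8,9,10,11,12,13,14,15}
step 3: v2 <- (11 // -2)             {0,1,2,3,4,5,6,7,8,9,10,11,12,13,14,15}
step 4: v0 <- (v0 + 3)               {0,1,2,3,4,5,6,7,8,9,10,11,12,13,14,15}
step 5: eval (v0 < 3)                {0,1,2,3,4,5,6,7,8,9,10,11,12,13,14,15}
step 6: eval ((element + v2) != min(element, v2)) {0,1,2,3,4,5,6,7,8,9,10,11,12,13,14,15}
step 7: v0 <- 4                      {1,2,3,4,5,6,7,8,9,10,11,12,13,14,15}
step 8: v0 <- ((6 % 5) // -3)        {0}
step 9: v2 <- ((6 + v2) + (4 + v2))  {0}
step 10: v0 <- ((-5 + v0) + (v0 + 6)) {0}
step 11: eval ((3 - -3) != 9)         {0,1,2,3,4,5,6,7,8,9,10,11,12,13,14,15}
step 12: v2 <- ((-8 + v2) % -2)       {0,1,2,3,4,5,6,7,8,9,10,11,12,13,14,15}
step 13: v2 <- (10 + (v2 + -2))       {0,1,2,3,4,5,6,7,8,9,10,11,12,13,14,15}

Answer: 14 steps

v2: 8,8,8,8,8,8,8,8,8,8,8,8,8,8,8,8
v0: -1,4,4,4,4,4,4,4,4,4,4,4,4,4,4,4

steps = 14; useful = 178; efficiency = 178/224 = 89/112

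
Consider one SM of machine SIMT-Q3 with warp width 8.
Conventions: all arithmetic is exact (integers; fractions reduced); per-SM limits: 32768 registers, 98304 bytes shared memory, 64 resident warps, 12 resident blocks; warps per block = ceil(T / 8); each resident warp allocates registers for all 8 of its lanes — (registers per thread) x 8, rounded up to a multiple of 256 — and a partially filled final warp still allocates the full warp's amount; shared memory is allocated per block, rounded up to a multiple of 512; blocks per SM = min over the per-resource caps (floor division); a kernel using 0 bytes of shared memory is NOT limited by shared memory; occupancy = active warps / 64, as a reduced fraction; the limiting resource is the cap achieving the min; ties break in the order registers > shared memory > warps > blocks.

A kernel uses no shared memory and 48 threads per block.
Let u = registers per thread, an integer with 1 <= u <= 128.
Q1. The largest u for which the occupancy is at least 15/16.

Answer: u = 64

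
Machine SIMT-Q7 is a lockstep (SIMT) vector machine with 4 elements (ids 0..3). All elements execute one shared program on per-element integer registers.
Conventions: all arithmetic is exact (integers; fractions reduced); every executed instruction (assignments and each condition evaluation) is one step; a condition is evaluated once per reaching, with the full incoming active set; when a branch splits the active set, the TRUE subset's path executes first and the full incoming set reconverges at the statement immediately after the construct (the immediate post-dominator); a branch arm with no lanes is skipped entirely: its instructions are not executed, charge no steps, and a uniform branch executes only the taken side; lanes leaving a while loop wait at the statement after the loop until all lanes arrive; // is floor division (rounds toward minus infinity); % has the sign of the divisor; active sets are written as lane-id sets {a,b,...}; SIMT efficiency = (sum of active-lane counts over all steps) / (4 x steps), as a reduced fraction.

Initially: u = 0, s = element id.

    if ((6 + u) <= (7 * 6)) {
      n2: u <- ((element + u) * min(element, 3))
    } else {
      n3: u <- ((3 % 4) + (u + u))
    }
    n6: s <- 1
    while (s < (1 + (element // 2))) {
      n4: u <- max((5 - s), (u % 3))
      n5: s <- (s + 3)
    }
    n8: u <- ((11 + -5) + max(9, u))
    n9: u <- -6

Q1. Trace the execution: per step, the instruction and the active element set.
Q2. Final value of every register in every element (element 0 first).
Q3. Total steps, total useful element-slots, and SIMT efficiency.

step 0: eval ((6 + u) <= (7 * 6))    {0,1,2,3}
step 1: u <- ((element + u) * min(element, 3)) {0,1,2,3}
step 2: s <- 1                       {0,1,2,3}
step 3: eval (s < (1 + (element // 2))) {0,1,2,3}
step 4: u <- max((5 - s), (u % 3))   {2,3}
step 5: s <- (s + 3)                 {2,3}
step 6: eval (s < (1 + (element // 2))) {2,3}
step 7: u <- ((11 + -5) + max(9, u)) {0,1,2,3}
step 8: u <- -6                      {0,1,2,3}

Answer: 9 steps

u: -6,-6,-6,-6
s: 1,1,4,4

steps = 9; useful = 30; efficiency = 30/36 = 5/6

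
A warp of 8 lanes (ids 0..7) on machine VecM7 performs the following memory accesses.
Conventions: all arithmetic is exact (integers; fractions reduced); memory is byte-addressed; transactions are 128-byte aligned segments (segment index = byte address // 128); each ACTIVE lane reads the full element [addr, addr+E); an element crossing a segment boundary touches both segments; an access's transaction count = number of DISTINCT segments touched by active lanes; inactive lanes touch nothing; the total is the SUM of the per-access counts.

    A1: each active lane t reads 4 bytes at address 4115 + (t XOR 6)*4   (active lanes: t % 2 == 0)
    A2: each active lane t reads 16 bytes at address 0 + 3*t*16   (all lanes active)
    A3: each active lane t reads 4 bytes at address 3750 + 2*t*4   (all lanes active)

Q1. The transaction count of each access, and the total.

A1: 1 transaction
A2: 3 transactions
A3: 1 transaction

Answer: 1,3,1; total 5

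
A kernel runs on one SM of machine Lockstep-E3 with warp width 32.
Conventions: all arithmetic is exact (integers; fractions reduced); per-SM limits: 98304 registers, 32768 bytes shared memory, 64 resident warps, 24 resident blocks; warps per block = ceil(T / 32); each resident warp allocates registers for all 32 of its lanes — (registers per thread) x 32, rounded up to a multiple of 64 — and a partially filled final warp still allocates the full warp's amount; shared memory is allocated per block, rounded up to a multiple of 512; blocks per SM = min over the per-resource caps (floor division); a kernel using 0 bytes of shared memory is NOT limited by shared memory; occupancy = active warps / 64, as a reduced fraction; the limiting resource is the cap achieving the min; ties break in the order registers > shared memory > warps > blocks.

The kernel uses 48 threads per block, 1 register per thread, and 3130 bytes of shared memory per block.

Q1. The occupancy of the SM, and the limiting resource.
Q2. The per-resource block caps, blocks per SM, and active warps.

Answer: occupancy 9/32, limited by shared memory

registers: 768 blocks
shared memory: 9 blocks
warps: 32 blocks
blocks: 24 blocks

Answer: 9 blocks, 18 active warps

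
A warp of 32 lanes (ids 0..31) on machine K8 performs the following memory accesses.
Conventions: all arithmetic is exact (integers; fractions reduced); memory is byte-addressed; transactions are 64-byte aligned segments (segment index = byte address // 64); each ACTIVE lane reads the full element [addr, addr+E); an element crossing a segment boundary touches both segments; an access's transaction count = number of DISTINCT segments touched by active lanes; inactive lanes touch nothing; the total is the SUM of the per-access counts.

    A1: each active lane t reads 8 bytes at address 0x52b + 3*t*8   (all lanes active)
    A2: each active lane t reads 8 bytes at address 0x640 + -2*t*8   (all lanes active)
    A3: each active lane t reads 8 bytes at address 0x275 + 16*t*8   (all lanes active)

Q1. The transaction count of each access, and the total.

A1: 13 transactions
A2: 9 transactions
A3: 32 transactions

Answer: 13,9,32; total 54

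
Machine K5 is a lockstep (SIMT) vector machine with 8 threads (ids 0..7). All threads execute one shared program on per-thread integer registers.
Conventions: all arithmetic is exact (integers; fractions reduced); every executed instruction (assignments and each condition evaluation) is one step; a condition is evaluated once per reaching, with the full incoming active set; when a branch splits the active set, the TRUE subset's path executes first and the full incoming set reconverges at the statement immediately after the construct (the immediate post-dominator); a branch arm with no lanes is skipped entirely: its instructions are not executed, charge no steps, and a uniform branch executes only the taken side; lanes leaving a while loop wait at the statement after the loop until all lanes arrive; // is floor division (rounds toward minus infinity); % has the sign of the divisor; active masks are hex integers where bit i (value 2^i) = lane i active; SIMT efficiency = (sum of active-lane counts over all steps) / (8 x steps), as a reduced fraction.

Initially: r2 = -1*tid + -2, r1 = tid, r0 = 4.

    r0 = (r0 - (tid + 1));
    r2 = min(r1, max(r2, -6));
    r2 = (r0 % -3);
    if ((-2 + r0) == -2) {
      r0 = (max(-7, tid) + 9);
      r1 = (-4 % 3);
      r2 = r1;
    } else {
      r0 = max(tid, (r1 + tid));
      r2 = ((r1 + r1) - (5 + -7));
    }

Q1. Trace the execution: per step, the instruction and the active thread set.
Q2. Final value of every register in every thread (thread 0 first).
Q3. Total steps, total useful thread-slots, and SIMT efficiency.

step 0: r0 <- (r0 - (tid + 1))       0xff
step 1: r2 <- min(r1, max(r2, -6))   0xff
step 2: r2 <- (r0 % -3)              0xff
step 3: eval ((-2 + r0) == -2)       0xff
step 4: r0 <- (max(-7, tid) + 9)     0x08
step 5: r1 <- (-4 % 3)               0x08
step 6: r2 <- r1                     0x08
step 7: r0 <- max(tid, (r1 + tid))   0xf7
step 8: r2 <- ((r1 + r1) - (5 + -7)) 0xf7

Answer: 9 steps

r2: 2,4,6,2,10,12,14,16
r1: 0,1,2,2,4,5,6,7
r0: 0,2,4,12,8,10,12,14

steps = 9; useful = 49; efficiency = 49/72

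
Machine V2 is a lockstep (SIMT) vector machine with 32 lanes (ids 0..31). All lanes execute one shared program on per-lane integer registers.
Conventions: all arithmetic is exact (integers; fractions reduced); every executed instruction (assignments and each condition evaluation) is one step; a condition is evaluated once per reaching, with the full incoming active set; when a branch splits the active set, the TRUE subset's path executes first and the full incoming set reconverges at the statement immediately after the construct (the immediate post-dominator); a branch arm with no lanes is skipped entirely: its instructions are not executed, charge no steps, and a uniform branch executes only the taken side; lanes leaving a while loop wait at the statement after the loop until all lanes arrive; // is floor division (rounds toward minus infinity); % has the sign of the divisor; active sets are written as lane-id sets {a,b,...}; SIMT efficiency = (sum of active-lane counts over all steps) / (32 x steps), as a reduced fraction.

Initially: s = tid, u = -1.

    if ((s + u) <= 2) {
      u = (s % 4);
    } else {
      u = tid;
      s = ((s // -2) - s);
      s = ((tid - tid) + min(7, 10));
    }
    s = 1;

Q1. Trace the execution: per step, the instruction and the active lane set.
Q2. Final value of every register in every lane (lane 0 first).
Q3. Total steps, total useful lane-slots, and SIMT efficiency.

step 0: eval ((s + u) <= 2)          {0,1,2,3,4,5,6,7,8,9,10,11,12,13,14,15,16,17,18,19,20,21,22,23,24,25,26,27,28,29,30,31}
step 1: u <- (s % 4)                 {0,1,2,3}
step 2: u <- tid                     {4,5,6,7,8,9,10,11,12,13,14,15,16,17,18,19,20,21,22,23,24,25,26,27,28,29,30,31}
step 3: s <- ((s // -2) - s)         {4,5,6,7,8,9,10,11,12,13,14,15,16,17,18,19,20,21,22,23,24,25,26,27,28,29,30,31}
step 4: s <- ((tid - tid) + min(7, 10)) {4,5,6,7,8,9,10,11,12,13,14,15,16,17,18,19,20,21,22,23,24,25,26,27,28,29,30,31}
step 5: s <- 1                       {0,1,2,3,4,5,6,7,8,9,10,11,12,13,14,15,16,17,18,19,20,21,22,23,24,25,26,27,28,29,30,31}

Answer: 6 steps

s: 1,1,1,1,1,1,1,1,1,1,1,1,1,1,1,1,1,1,1,1,1,1,1,1,1,1,1,1,1,1,1,1
u: 0,1,2,3,4,5,6,7,8,9,10,11,12,13,14,15,16,17,18,19,20,21,22,23,24,25,26,27,28,29,30,31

steps = 6; useful = 152; efficiency = 152/192 = 19/24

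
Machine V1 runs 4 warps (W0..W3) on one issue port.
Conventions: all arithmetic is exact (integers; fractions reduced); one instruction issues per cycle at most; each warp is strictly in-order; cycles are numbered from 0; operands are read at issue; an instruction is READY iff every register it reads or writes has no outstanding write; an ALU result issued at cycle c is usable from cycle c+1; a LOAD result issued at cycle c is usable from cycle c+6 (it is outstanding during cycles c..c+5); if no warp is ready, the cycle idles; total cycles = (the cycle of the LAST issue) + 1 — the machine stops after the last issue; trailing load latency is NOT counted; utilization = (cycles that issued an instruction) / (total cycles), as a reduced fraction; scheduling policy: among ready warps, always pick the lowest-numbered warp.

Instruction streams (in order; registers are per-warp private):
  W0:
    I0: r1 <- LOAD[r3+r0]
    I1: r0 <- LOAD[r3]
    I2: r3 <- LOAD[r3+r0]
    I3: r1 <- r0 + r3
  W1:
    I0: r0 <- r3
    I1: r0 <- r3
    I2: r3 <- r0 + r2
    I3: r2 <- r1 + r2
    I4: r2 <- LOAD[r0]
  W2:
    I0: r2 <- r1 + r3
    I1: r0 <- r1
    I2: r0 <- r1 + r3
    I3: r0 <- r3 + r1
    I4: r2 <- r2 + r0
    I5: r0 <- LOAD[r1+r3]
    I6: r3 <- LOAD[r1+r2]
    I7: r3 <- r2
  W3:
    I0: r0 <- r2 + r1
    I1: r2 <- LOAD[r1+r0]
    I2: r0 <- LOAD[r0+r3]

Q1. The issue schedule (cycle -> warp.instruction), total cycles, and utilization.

cycle 0: W0.I0
cycle 1: W0.I1
cycle 2: W1.I0
cycle 3: W1.I1
cycle 4: W1.I2
cycle 5: W1.I3
cycle 6: W1.I4
cycle 7: W0.I2
cycle 8: W2.I0
cycle 9: W2.I1
cycle 10: W2.I2
cycle 11: W2.I3
cycle 12: W2.I4
cycle 13: W0.I3
cycle 14: W2.I5
cycle 15: W2.I6
cycle 16: W3.I0
cycle 17: W3.I1
cycle 18: W3.I2
cycle 19: idle
cycle 20: idle
cycle 21: W2.I7

Answer: 22 cycles, utilization 10/11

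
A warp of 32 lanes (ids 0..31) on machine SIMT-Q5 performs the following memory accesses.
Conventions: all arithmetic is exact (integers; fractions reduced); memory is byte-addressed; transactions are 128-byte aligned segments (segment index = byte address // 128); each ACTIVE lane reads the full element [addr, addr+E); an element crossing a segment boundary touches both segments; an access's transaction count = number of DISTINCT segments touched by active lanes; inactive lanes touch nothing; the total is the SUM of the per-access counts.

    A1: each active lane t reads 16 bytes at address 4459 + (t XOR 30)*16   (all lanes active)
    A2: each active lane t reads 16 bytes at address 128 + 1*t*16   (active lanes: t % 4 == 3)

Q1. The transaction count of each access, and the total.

A1: 5 transactions
A2: 4 transactions

Answer: 5,4; total 9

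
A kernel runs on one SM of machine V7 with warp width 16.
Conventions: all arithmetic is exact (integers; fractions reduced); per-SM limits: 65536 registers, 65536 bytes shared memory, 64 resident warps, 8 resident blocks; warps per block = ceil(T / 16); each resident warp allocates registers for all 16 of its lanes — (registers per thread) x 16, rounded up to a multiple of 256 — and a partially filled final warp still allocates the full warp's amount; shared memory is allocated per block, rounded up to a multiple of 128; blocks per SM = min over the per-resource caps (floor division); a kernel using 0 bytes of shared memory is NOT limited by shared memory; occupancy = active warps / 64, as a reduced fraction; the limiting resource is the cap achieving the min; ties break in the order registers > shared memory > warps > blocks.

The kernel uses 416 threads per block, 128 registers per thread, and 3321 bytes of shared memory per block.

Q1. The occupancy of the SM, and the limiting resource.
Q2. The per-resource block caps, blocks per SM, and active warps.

Answer: occupancy 13/32, limited by registers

registers: 1 block
shared memory: 19 blocks
warps: 2 blocks
blocks: 8 blocks

Answer: 1 block, 26 active warps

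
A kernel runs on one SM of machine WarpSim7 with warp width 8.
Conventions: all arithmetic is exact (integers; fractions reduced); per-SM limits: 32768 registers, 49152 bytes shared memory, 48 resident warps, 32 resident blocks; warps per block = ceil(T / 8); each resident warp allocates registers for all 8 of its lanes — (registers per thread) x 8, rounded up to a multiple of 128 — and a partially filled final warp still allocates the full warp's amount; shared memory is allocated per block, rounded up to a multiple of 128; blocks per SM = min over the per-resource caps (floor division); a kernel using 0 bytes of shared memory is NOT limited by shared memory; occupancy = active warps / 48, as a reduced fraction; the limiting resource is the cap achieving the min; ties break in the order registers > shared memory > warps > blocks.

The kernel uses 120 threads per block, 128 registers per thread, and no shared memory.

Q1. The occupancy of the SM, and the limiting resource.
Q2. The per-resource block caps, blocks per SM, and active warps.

Answer: occupancy 5/8, limited by registers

registers: 2 blocks
shared memory: no limit (kernel uses none)
warps: 3 blocks
blocks: 32 blocks

Answer: 2 blocks, 30 active warps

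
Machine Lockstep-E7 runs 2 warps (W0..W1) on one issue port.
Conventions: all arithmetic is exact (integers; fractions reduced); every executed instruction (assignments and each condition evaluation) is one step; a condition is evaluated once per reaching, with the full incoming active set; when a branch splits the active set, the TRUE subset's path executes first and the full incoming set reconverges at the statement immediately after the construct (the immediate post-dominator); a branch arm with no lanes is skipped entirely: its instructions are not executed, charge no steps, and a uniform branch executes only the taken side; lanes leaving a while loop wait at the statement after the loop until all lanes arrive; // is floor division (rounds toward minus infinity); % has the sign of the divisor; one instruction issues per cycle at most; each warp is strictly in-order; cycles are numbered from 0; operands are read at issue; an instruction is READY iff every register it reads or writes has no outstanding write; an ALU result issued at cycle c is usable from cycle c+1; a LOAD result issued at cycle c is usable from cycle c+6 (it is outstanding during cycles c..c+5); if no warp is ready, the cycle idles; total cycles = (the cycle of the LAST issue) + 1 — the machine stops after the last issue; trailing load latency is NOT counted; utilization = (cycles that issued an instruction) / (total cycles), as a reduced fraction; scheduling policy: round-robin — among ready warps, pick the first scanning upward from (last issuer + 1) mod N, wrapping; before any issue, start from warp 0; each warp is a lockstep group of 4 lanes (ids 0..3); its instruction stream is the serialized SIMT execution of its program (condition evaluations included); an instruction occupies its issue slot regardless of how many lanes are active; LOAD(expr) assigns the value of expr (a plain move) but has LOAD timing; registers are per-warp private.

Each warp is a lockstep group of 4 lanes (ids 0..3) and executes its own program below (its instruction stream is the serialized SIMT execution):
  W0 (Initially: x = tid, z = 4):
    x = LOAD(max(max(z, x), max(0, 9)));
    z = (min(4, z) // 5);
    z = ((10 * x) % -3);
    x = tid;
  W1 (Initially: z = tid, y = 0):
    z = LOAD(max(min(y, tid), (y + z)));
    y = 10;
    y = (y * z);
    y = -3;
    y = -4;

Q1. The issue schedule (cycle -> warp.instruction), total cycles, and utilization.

cycle 0: W0.I0
cycle 1: W1.I0
cycle 2: W0.I1
cycle 3: W1.I1
cycle 4: idle
cycle 5: idle
cycle 6: W0.I2
cycle 7: W1.I2
cycle 8: W0.I3
cycle 9: W1.I3
cycle 10: W1.I4

Answer: 11 cycles, utilization 9/11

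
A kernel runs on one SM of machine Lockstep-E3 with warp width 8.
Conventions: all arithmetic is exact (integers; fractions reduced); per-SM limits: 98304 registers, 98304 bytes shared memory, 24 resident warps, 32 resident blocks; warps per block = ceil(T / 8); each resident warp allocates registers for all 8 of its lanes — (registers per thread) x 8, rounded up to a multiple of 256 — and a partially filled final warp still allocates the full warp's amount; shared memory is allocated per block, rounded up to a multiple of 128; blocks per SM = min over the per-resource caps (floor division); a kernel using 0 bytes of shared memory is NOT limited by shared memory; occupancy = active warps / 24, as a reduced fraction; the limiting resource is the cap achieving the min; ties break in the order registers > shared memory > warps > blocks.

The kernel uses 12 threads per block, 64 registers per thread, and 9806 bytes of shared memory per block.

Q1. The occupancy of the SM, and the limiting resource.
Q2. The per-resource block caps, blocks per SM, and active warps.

Answer: occupancy 3/4, limited by shared memory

registers: 96 blocks
shared memory: 9 blocks
warps: 12 blocks
blocks: 32 blocks

Answer: 9 blocks, 18 active warps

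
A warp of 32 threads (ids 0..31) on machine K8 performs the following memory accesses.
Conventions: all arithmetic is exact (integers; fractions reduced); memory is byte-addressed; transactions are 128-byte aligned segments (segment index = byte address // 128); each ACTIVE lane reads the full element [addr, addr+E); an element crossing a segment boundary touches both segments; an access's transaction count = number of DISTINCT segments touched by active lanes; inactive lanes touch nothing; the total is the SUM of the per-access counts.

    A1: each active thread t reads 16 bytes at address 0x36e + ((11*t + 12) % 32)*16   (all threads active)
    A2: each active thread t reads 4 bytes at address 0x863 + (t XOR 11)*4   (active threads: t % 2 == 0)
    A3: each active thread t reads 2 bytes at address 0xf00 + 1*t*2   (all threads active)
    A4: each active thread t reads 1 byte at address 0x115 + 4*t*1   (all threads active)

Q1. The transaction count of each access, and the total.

A1: 5 transactions
A2: 2 transactions
A3: 1 transaction
A4: 2 transactions

Answer: 5,2,1,2; total 10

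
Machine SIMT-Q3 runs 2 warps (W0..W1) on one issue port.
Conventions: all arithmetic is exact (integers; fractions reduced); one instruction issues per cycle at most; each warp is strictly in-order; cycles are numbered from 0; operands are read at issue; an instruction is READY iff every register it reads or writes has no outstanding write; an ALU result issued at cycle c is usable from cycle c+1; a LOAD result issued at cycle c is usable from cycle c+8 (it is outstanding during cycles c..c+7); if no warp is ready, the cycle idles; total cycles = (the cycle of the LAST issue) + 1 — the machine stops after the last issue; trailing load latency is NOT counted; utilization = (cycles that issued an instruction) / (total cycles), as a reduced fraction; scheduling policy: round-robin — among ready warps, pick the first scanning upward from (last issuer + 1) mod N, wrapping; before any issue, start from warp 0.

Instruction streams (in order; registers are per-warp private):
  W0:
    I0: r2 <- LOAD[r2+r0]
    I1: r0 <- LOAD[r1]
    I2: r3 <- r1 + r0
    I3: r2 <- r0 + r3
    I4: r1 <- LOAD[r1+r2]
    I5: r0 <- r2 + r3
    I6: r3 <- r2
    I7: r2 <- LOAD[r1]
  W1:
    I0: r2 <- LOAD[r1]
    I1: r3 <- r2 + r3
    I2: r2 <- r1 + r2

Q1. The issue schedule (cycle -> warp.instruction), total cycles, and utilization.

cycle 0: W0.I0
cycle 1: W1.I0
cycle 2: W0.I1
cycle 3: idle
cycle 4: idle
cycle 5: idle
cycle 6: idle
cycle 7: idle
cycle 8: idle
cycle 9: W1.I1
cycle 10: W0.I2
cycle 11: W1.I2
cycle 12: W0.I3
cycle 13: W0.I4
cycle 14: W0.I5
cycle 15: W0.I6
cycle 16: idle
cycle 17: idle
cycle 18: idle
cycle 19: idle
cycle 20: idle
cycle 21: W0.I7

Answer: 22 cycles, utilization 1/2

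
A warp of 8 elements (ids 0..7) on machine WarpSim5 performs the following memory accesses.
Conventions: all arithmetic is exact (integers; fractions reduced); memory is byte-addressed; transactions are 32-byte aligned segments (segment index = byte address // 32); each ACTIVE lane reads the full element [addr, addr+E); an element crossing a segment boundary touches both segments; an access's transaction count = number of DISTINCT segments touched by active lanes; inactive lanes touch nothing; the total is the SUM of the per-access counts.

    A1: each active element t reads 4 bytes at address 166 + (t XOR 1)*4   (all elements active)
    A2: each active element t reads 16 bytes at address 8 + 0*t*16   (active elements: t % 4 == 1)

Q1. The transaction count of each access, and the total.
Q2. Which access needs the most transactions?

A1: 2 transactions
A2: 1 transaction

Answer: 2,1; total 3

Answer: A1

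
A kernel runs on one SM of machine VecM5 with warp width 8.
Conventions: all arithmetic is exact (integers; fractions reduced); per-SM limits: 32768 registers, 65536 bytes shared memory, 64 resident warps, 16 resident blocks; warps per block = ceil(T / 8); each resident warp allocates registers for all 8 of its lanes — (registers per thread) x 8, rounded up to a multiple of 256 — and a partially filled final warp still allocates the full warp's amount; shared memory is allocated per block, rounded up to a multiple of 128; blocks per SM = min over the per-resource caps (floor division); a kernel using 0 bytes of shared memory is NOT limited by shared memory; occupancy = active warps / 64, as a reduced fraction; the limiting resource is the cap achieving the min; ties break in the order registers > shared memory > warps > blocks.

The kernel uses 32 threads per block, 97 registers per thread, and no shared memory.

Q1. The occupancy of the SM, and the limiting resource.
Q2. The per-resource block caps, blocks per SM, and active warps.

Answer: occupancy 1/2, limited by registers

registers: 8 blocks
shared memory: no limit (kernel uses none)
warps: 16 blocks
blocks: 16 blocks

Answer: 8 blocks, 32 active warps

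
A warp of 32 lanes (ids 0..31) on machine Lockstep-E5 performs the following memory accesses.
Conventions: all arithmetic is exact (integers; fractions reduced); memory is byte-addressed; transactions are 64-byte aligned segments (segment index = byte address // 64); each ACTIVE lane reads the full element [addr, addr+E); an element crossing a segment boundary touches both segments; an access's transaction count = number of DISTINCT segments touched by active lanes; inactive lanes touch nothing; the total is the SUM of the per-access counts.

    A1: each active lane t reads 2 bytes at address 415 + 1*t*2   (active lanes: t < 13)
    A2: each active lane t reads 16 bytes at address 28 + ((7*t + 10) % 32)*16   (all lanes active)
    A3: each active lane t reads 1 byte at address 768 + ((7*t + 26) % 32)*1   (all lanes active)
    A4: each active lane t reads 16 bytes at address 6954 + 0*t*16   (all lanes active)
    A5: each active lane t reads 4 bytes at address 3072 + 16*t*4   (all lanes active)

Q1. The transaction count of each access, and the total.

A1: 1 transaction
A2: 9 transactions
A3: 1 transaction
A4: 1 transaction
A5: 32 transactions

Answer: 1,9,1,1,32; total 44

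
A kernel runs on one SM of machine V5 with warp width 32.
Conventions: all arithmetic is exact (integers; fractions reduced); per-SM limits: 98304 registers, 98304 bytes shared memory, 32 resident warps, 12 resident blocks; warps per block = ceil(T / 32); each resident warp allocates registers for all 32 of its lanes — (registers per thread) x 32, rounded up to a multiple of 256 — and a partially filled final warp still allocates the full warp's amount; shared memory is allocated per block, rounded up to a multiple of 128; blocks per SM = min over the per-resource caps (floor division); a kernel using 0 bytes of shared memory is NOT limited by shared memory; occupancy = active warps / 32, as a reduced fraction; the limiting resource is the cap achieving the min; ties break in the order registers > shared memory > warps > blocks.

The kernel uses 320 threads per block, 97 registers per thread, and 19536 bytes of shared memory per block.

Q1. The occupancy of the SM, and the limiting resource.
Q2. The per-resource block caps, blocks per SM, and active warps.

Answer: occupancy 5/8, limited by registers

registers: 2 blocks
shared memory: 5 blocks
warps: 3 blocks
blocks: 12 blocks

Answer: 2 blocks, 20 active warps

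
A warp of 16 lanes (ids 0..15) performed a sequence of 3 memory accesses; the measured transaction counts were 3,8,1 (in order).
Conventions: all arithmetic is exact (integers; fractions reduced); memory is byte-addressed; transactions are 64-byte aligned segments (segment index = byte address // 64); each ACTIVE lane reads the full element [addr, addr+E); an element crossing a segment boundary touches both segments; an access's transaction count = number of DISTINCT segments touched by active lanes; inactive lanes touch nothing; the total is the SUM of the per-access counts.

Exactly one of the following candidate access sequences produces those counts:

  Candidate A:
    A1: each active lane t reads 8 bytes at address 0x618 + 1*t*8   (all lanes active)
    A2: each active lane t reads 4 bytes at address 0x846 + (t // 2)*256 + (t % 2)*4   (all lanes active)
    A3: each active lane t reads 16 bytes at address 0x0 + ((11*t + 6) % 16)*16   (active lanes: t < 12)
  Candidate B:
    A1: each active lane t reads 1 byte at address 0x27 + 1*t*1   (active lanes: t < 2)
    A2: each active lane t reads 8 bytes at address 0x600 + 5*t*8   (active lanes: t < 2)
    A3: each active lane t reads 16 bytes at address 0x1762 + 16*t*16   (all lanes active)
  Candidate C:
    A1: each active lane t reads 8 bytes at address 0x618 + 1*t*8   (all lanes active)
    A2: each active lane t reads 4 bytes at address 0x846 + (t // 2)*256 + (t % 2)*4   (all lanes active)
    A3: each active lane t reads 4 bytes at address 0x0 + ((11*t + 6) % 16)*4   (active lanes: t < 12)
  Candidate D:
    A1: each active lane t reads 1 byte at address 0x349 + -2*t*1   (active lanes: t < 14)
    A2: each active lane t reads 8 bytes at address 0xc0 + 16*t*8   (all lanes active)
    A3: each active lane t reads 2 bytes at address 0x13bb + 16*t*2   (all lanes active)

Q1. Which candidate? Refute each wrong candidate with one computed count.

A: A3 gives 4 transactions, not 1
B: A1 gives 1 transaction, not 3
D: A1 gives 2 transactions, not 3
C: all counts match (3,8,1)

Answer: C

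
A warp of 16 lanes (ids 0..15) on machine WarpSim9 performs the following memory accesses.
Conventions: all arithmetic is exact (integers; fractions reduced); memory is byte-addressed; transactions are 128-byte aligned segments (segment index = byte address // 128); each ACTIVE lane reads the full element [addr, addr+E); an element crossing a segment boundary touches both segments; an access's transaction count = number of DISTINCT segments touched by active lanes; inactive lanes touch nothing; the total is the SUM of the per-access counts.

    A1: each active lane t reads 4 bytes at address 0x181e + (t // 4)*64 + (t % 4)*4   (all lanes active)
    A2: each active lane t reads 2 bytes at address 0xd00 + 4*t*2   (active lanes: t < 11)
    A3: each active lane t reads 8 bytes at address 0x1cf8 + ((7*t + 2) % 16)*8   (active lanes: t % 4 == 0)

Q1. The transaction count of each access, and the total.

A1: 2 transactions
A2: 1 transaction
A3: 1 transaction

Answer: 2,1,1; total 4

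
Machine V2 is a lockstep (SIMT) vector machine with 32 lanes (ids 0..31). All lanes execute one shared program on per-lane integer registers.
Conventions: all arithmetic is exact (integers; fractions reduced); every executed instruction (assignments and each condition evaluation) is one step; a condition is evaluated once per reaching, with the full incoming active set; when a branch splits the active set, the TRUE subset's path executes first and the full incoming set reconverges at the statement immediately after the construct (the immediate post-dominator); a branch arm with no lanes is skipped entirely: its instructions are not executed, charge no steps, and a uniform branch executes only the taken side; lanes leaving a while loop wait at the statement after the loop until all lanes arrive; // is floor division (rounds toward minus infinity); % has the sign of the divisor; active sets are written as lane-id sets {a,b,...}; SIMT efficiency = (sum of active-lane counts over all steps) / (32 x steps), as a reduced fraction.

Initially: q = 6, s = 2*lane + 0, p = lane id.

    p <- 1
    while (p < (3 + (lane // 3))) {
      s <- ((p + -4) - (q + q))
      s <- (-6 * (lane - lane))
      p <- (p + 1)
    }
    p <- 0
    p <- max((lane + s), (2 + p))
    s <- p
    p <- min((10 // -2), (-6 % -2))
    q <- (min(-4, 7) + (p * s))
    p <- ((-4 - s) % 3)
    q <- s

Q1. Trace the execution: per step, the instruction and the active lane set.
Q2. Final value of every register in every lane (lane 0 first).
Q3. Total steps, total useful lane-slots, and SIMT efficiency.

step 0: p <- 1                       {0,1,2,3,4,5,6,7,8,9,10,11,12,13,14,15,16,17,18,19,20,21,22,23,24,25,26,27,28,29,30,31}
step 1: eval (p < (3 + (lane // 3))) {0,1,2,3,4,5,6,7,8,9,10,11,12,13,14,15,16,17,18,19,20,21,22,23,24,25,26,27,28,29,30,31}
step 2: s <- ((p + -4) - (q + q))    {0,1,2,3,4,5,6,7,8,9,10,11,12,13,14,15,16,17,18,19,20,21,22,23,24,25,26,27,28,29,30,31}
step 3: s <- (-6 * (lane - lane))    {0,1,2,3,4,5,6,7,8,9,10,11,12,13,14,15,16,17,18,19,20,21,22,23,24,25,26,27,28,29,30,31}
step 4: p <- (p + 1)                 {0,1,2,3,4,5,6,7,8,9,10,11,12,13,14,15,16,17,18,19,20,21,22,23,24,25,26,27,28,29,30,31}
step 5: eval (p < (3 + (lane // 3))) {0,1,2,3,4,5,6,7,8,9,10,11,12,13,14,15,16,17,18,19,20,21,22,23,24,25,26,27,28,29,30,31}
step 6: s <- ((p + -4) - (q + q))    {0,1,2,3,4,5,6,7,8,9,10,11,12,13,14,15,16,17,18,19,20,21,22,23,24,25,26,27,28,29,30,31}
step 7: s <- (-6 * (lane - lane))    {0,1,2,3,4,5,6,7,8,9,10,11,12,13,14,15,16,17,18,19,20,21,22,23,24,25,26,27,28,29,30,31}
step 8: p <- (p + 1)                 {0,1,2,3,4,5,6,7,8,9,10,11,12,13,14,15,16,17,18,19,20,21,22,23,24,25,26,27,28,29,30,31}
step 9: eval (p < (3 + (lane // 3))) {0,1,2,3,4,5,6,7,8,9,10,11,12,13,14,15,16,17,18,19,20,21,22,23,24,25,26,27,28,29,30,31}
step 10: s <- ((p + -4) - (q + q))    {3,4,5,6,7,8,9,10,11,12,13,14,15,16,17,18,19,20,21,22,23,24,25,26,27,28,29,30,31}
step 11: s <- (-6 * (lane - lane))    {3,4,5,6,7,8,9,10,11,12,13,14,15,16,17,18,19,20,21,22,23,24,25,26,27,28,29,30,31}
step 12: p <- (p + 1)                 {3,4,5,6,7,8,9,10,11,12,13,14,15,16,17,18,19,20,21,22,23,24,25,26,27,28,29,30,31}
step 13: eval (p < (3 + (lane // 3))) {3,4,5,6,7,8,9,10,11,12,13,14,15,16,17,18,19,20,21,22,23,24,25,26,27,28,29,30,31}
step 14: s <- ((p + -4) - (q + q))    {6,7,8,9,10,11,12,13,14,15,16,17,18,19,20,21,22,23,24,25,26,27,28,29,30,31}
step 15: s <- (-6 * (lane - lane))    {6,7,8,9,10,11,12,13,14,15,16,17,18,19,20,21,22,23,24,25,26,27,28,29,30,31}
step 16: p <- (p + 1)                 {6,7,8,9,10,11,12,13,14,15,16,17,18,19,20,21,22,23,24,25,26,27,28,29,30,31}
step 17: eval (p < (3 + (lane // 3))) {6,7,8,9,10,11,12,13,14,15,16,17,18,19,20,21,22,23,24,25,26,27,28,29,30,31}
step 18: s <- ((p + -4) - (q + q))    {9,10,11,12,13,14,15,16,17,18,19,20,21,22,23,24,25,26,27,28,29,30,31}
step 19: s <- (-6 * (lane - lane))    {9,10,11,12,13,14,15,16,17,18,19,20,21,22,23,24,25,26,27,28,29,30,31}
step 20: p <- (p + 1)                 {9,10,11,12,13,14,15,16,17,18,19,20,21,22,23,24,25,26,27,28,29,30,31}
step 21: eval (p < (3 + (lane // 3))) {9,10,11,12,13,14,15,16,17,18,19,20,21,22,23,24,25,26,27,28,29,30,31}
step 22: s <- ((p + -4) - (q + q))    {12,13,14,15,16,17,18,19,20,21,22,23,24,25,26,27,28,29,30,31}
step 23: s <- (-6 * (lane - lane))    {12,13,14,15,16,17,18,19,20,21,22,23,24,25,26,27,28,29,30,31}
step 24: p <- (p + 1)                 {12,13,14,15,16,17,18,19,20,21,22,23,24,25,26,27,28,29,30,31}
step 25: eval (p < (3 + (lane // 3))) {12,13,14,15,16,17,18,19,20,21,22,23,24,25,26,27,28,29,30,31}
step 26: s <- ((p + -4) - (q + q))    {15,16,17,18,19,20,21,22,23,24,25,26,27,28,29,30,31}
step 27: s <- (-6 * (lane - lane))    {15,16,17,18,19,20,21,22,23,24,25,26,27,28,29,30,31}
step 28: p <- (p + 1)                 {15,16,17,18,19,20,21,22,23,24,25,26,27,28,29,30,31}
step 29: eval (p < (3 + (lane // 3))) {15,16,17,18,19,20,21,22,23,24,25,26,27,28,29,30,31}
step 30: s <- ((p + -4) - (q + q))    {18,19,20,21,22,23,24,25,26,27,28,29,30,31}
step 31: s <- (-6 * (lane - lane))    {18,19,20,21,22,23,24,25,26,27,28,29,30,31}
step 32: p <- (p + 1)                 {18,19,20,21,22,23,24,25,26,27,28,29,30,31}
step 33: eval (p < (3 + (lane // 3))) {18,19,20,21,22,23,24,25,26,27,28,29,30,31}
step 34: s <- ((p + -4) - (q + q))    {21,22,23,24,25,26,27,28,29,30,31}
step 35: s <- (-6 * (lane - lane))    {21,22,23,24,25,26,27,28,29,30,31}
step 36: p <- (p + 1)                 {21,22,23,24,25,26,27,28,29,30,31}
step 37: eval (p < (3 + (lane // 3))) {21,22,23,24,25,26,27,28,29,30,31}
step 38: s <- ((p + -4) - (q + q))    {24,25,26,27,28,29,30,31}
step 39: s <- (-6 * (lane - lane))    {24,25,26,27,28,29,30,31}
step 40: p <- (p + 1)                 {24,25,26,27,28,29,30,31}
step 41: eval (p < (3 + (lane // 3))) {24,25,26,27,28,29,30,31}
step 42: s <- ((p + -4) - (q + q))    {27,28,29,30,31}
step 43: s <- (-6 * (lane - lane))    {27,28,29,30,31}
step 44: p <- (p + 1)                 {27,28,29,30,31}
step 45: eval (p < (3 + (lane // 3))) {27,28,29,30,31}
step 46: s <- ((p + -4) - (q + q))    {30,31}
step 47: s <- (-6 * (lane - lane))    {30,31}
step 48: p <- (p + 1)                 {30,31}
step 49: eval (p < (3 + (lane // 3))) {30,31}
step 50: p <- 0                       {0,1,2,3,4,5,6,7,8,9,10,11,12,13,14,15,16,17,18,19,20,21,22,23,24,25,26,27,28,29,30,31}
step 51: p <- max((lane + s), (2 + p)) {0,1,2,3,4,5,6,7,8,9,10,11,12,13,14,15,16,17,18,19,20,21,22,23,24,25,26,27,28,29,30,31}
step 52: s <- p                       {0,1,2,3,4,5,6,7,8,9,10,11,12,13,14,15,16,17,18,19,20,21,22,23,24,25,26,27,28,29,30,31}
step 53: p <- min((10 // -2), (-6 % -2)) {0,1,2,3,4,5,6,7,8,9,10,11,12,13,14,15,16,17,18,19,20,21,22,23,24,25,26,27,28,29,30,31}
step 54: q <- (min(-4, 7) + (p * s))  {0,1,2,3,4,5,6,7,8,9,10,11,12,13,14,15,16,17,18,19,20,21,22,23,24,25,26,27,28,29,30,31}
step 55: p <- ((-4 - s) % 3)          {0,1,2,3,4,5,6,7,8,9,10,11,12,13,14,15,16,17,18,19,20,21,22,23,24,25,26,27,28,29,30,31}
step 56: q <- s                       {0,1,2,3,4,5,6,7,8,9,10,11,12,13,14,15,16,17,18,19,20,21,22,23,24,25,26,27,28,29,30,31}

Answer: 57 steps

q: 2,2,2,3,4,5,6,7,8,9,10,11,12,13,14,15,16,17,18,19,20,21,22,23,24,25,26,27,28,29,30,31
s: 2,2,2,3,4,5,6,7,8,9,10,11,12,13,14,15,16,17,18,19,20,21,22,23,24,25,26,27,28,29,30,31
p: 0,0,0,2,1,0,2,1,0,2,1,0,2,1,0,2,1,0,2,1,0,2,1,0,2,1,0,2,1,0,2,1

steps = 57; useful = 1164; efficiency = 1164/1824 = 97/152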